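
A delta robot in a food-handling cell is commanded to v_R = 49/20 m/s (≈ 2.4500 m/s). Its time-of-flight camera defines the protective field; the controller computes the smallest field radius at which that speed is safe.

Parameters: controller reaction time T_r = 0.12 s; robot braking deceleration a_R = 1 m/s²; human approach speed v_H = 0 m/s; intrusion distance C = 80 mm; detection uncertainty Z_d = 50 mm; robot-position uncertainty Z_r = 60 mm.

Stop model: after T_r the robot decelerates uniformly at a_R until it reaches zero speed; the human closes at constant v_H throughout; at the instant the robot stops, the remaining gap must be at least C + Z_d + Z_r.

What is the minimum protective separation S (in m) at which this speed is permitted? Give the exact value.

S_min = 13941/4000 m = 3.4853 m

braking lasts T_s = (49/20)/1 = 2.4500 s
robot in T_r: 2.4500·0.1200 = 0.2940 m
braking distance = 2.4500²/(2·1.0000) = 3.0013 m
person approaches 0.0000·(0.1200+2.4500) = 0.0000 m
C+Z_d+Z_r = 0.0800+0.0500+0.0600 = 0.1900 m
S_min ≈ 0.2940+3.0013+0.0000+0.1900  ⇒  S_min = 13941/4000 m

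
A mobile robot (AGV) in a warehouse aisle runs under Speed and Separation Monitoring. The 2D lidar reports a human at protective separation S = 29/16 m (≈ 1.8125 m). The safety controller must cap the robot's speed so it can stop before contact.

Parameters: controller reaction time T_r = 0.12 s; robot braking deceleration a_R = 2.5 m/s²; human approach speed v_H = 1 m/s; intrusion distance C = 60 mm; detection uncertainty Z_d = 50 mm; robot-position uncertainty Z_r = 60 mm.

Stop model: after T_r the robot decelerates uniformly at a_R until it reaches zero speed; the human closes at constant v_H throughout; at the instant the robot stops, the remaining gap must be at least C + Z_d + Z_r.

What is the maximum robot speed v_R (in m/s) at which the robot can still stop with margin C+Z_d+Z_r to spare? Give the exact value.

v_R_max = 7/4 m/s = 1.7500 m/s

collect terms ⇒ (1/5)·v_R² + (13/25)·v_R + (-609/400) = 0
  disc = (13/25)² − 4·(1/5)·(-609/400) = 3721/2500 ; √disc = 61/50
  v_R = (−(13/25) + 61/50) / (2·(1/5)) = 7/4 m/s
check:
T_s = v_R/a_R = (7/4)/(5/2) = 0.7000 s
robot in T_r: 1.7500·0.1200 = 0.2100 m
robot covers 1.7500·0.7000 − ½·2.5000·0.7000² = 0.6125 m while stopping
human closes 1.0000·0.8200 = 0.8200 m
margins: 0.0600+0.0500+0.0600 = 0.1700 m
sum ≈ 0.2100+0.6125+0.8200+0.1700 ≈ 1.8125 m = S ✓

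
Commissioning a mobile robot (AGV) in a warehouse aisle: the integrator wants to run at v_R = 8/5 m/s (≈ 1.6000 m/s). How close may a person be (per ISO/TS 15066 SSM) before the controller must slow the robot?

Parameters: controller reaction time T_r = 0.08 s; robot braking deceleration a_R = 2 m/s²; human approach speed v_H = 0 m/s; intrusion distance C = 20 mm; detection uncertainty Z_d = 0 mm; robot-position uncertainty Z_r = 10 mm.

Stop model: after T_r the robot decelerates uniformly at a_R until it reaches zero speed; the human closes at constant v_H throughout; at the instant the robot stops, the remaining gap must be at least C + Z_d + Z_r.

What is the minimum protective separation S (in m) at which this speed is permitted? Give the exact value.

braking lasts T_s = (8/5)/2 = 0.8000 s
robot in T_r: 1.6000·0.0800 = 0.1280 m
robot under decel: 1.6000²/(2·2.0000) = 0.6400 m
human closes 0.0000·0.8800 = 0.0000 m
C+Z_d+Z_r = 0.0200+0.0000+0.0100 = 0.0300 m
S_min ≈ 0.1280+0.6400+0.0000+0.0300  ⇒  S_min = 399/500 m

S_min = 399/500 m = 0.7980 m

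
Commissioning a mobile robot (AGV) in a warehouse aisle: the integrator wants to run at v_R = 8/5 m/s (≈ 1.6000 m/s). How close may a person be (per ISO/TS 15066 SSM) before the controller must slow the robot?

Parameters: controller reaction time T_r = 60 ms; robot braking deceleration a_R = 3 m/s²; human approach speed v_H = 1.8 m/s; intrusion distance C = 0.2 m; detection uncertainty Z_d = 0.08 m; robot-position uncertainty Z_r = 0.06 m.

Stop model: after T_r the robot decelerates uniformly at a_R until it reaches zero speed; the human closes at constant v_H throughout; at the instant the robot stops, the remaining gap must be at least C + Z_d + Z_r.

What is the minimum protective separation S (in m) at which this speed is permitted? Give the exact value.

S_min = 724/375 m = 1.9307 m

braking lasts T_s = (8/5)/3 = 0.5333 s
robot in T_r: 1.6000·0.0600 = 0.0960 m
robot covers 1.6000·0.5333 − ½·3.0000·0.5333² = 0.4267 m while stopping
human over T_r+T_s: 1.8000·(0.0600+0.5333) = 1.0680 m
margins: 0.2000+0.0800+0.0600 = 0.3400 m
S_min ≈ 0.0960+0.4267+1.0680+0.3400  ⇒  S_min = 724/375 m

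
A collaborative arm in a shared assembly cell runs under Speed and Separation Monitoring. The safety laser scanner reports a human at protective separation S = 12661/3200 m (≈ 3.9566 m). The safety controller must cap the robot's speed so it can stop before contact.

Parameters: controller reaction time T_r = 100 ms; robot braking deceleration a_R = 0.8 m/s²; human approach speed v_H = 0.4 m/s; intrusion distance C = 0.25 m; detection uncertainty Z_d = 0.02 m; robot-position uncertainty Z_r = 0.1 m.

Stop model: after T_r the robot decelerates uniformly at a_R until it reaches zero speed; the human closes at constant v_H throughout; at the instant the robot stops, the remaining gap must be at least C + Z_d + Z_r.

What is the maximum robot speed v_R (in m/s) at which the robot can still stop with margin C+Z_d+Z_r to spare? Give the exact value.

v_R_max = 39/20 m/s = 1.9500 m/s

collect terms ⇒ (5/8)·v_R² + (3/5)·v_R + (-11349/3200) = 0
  disc = (3/5)² − 4·(5/8)·(-11349/3200) = 59049/6400 ; √disc = 243/80
  v_R = (−(3/5) + 243/80) / (2·(5/8)) = 39/20 m/s
check:
stop time T_s = (39/20)/(4/5) = 2.4375 s
reaction-phase robot travel = 1.9500·0.1000 = 0.1950 m
braking distance = 1.9500²/(2·0.8000) = 2.3766 m
human closes 0.4000·2.5375 = 1.0150 m
residual clearance needed = 0.2500+0.0200+0.1000 = 0.3700 m
sum ≈ 0.1950+2.3766+1.0150+0.3700 ≈ 3.9566 m = S ✓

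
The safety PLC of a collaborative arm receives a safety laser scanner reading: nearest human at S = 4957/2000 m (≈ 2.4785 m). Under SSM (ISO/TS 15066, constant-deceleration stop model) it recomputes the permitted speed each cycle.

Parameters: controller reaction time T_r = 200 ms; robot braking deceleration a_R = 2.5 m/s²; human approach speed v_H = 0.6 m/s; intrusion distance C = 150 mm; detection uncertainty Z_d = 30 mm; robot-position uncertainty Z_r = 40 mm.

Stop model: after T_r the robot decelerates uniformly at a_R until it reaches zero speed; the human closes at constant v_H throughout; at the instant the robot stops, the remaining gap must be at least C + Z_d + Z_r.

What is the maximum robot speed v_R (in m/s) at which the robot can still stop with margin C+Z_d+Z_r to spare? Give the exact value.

quadratic (1/5)·v² + (11/25)·v + (-4277/2000) = 0
  disc = (11/25)² − 4·(1/5)·(-4277/2000) = 4761/2500 ; √disc = 69/50
  v_R = (−(11/25) + 69/50) / (2·(1/5)) = 47/20 m/s
check:
stop time T_s = (47/20)/(5/2) = 0.9400 s
reaction-phase robot travel = 2.3500·0.2000 = 0.4700 m
braking distance = 2.3500²/(2·2.5000) = 1.1045 m
human closes 0.6000·1.1400 = 0.6840 m
margins: 0.1500+0.0300+0.0400 = 0.2200 m
sum ≈ 0.4700+1.1045+0.6840+0.2200 ≈ 2.4785 m = S ✓

v_R_max = 47/20 m/s = 2.3500 m/s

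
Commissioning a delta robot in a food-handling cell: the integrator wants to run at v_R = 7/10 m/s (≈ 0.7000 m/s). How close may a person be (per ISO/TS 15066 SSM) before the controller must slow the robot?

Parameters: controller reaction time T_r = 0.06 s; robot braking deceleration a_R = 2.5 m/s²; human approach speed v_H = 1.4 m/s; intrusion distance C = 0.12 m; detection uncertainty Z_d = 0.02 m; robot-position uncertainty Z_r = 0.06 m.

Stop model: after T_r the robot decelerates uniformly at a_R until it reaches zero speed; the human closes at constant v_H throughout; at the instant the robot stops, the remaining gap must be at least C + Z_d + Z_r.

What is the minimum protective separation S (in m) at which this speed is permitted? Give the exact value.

braking lasts T_s = (7/10)/(5/2) = 0.2800 s
robot in T_r: 0.7000·0.0600 = 0.0420 m
robot under decel: 0.7000²/(2·2.5000) = 0.0980 m
human closes 1.4000·0.3400 = 0.4760 m
C+Z_d+Z_r = 0.1200+0.0200+0.0600 = 0.2000 m
S_min ≈ 0.0420+0.0980+0.4760+0.2000  ⇒  S_min = 102/125 m

S_min = 102/125 m = 0.8160 m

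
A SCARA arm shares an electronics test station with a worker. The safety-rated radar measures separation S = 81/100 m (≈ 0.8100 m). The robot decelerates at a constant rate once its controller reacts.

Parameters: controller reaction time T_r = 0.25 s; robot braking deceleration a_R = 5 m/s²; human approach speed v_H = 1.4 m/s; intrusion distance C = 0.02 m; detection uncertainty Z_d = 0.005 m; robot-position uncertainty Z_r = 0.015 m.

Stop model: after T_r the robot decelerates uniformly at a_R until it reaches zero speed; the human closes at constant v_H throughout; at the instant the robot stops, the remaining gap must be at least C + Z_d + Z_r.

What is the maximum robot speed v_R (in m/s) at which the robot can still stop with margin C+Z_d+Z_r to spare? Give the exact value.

collect terms ⇒ (1/10)·v_R² + (53/100)·v_R + (-21/50) = 0
  disc = (53/100)² − 4·(1/10)·(-21/50) = 4489/10000 ; √disc = 67/100
  v_R = (−(53/100) + 67/100) / (2·(1/10)) = 7/10 m/s
check:
stop time T_s = (7/10)/5 = 0.1400 s
robot covers v_R·T_r = 0.7000·0.2500 = 0.1750 m before braking
robot covers 0.7000·0.1400 − ½·5.0000·0.1400² = 0.0490 m while stopping
person approaches 1.4000·(0.2500+0.1400) = 0.5460 m
residual clearance needed = 0.0200+0.0050+0.0150 = 0.0400 m
sum ≈ 0.1750+0.0490+0.5460+0.0400 ≈ 0.8100 m = S ✓

v_R_max = 7/10 m/s = 0.7000 m/s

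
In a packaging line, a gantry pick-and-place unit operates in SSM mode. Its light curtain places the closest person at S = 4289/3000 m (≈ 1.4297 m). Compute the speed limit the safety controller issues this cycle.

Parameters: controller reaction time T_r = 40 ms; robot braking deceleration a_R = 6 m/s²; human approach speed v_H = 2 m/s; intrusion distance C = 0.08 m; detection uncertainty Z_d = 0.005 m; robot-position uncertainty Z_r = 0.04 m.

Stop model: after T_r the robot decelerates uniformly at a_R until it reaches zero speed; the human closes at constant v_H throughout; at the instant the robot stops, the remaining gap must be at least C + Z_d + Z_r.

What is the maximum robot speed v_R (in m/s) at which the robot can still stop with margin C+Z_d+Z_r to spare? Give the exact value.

collect terms ⇒ (1/12)·v_R² + (28/75)·v_R + (-1837/1500) = 0
  disc = (28/75)² − 4·(1/12)·(-1837/1500) = 1369/2500 ; √disc = 37/50
  v_R = (−(28/75) + 37/50) / (2·(1/12)) = 11/5 m/s
check:
T_s = v_R/a_R = (11/5)/6 = 0.3667 s
robot in T_r: 2.2000·0.0400 = 0.0880 m
braking distance = 2.2000²/(2·6.0000) = 0.4033 m
human closes 2.0000·0.4067 = 0.8133 m
margins: 0.0800+0.0050+0.0400 = 0.1250 m
sum ≈ 0.0880+0.4033+0.8133+0.1250 ≈ 1.4297 m = S ✓

v_R_max = 11/5 m/s = 2.2000 m/s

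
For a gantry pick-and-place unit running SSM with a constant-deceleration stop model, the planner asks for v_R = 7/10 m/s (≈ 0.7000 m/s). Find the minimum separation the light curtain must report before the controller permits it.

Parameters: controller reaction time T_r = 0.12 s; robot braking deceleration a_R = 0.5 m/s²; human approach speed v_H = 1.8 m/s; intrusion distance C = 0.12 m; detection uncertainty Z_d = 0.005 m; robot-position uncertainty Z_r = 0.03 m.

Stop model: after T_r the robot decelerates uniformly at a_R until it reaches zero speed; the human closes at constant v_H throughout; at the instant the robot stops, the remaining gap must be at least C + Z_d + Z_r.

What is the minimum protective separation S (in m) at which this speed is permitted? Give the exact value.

T_s = v_R/a_R = (7/10)/(1/2) = 1.4000 s
reaction-phase robot travel = 0.7000·0.1200 = 0.0840 m
robot covers 0.7000·1.4000 − ½·0.5000·1.4000² = 0.4900 m while stopping
human over T_r+T_s: 1.8000·(0.1200+1.4000) = 2.7360 m
C+Z_d+Z_r = 0.1200+0.0050+0.0300 = 0.1550 m
S_min ≈ 0.0840+0.4900+2.7360+0.1550  ⇒  S_min = 693/200 m

S_min = 693/200 m = 3.4650 m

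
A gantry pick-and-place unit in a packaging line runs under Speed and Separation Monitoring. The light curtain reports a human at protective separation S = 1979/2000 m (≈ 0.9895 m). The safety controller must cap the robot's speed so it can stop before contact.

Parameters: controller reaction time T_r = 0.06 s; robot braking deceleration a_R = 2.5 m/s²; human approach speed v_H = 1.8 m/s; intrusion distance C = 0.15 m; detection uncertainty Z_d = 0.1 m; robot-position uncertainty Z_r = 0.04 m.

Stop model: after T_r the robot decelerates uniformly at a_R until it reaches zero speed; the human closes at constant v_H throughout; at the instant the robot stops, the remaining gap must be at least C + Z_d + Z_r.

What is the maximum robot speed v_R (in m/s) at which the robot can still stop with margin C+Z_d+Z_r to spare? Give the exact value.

quadratic (1/5)·v² + (39/50)·v + (-1183/2000) = 0
  disc = (39/50)² − 4·(1/5)·(-1183/2000) = 676/625 ; √disc = 26/25
  v_R = (−(39/50) + 26/25) / (2·(1/5)) = 13/20 m/s
check:
stop time T_s = (13/20)/(5/2) = 0.2600 s
reaction-phase robot travel = 0.6500·0.0600 = 0.0390 m
robot under decel: 0.6500²/(2·2.5000) = 0.0845 m
person approaches 1.8000·(0.0600+0.2600) = 0.5760 m
C+Z_d+Z_r = 0.1500+0.1000+0.0400 = 0.2900 m
sum ≈ 0.0390+0.0845+0.5760+0.2900 ≈ 0.9895 m = S ✓

v_R_max = 13/20 m/s = 0.6500 m/s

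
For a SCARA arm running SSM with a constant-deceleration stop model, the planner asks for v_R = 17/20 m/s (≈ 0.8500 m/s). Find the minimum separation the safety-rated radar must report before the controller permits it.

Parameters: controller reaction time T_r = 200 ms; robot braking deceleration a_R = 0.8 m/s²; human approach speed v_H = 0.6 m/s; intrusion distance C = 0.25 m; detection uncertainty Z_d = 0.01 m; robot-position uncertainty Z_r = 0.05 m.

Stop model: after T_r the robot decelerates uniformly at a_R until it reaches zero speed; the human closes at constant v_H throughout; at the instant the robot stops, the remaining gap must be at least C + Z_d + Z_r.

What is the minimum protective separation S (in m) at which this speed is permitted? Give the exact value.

braking lasts T_s = (17/20)/(4/5) = 1.0625 s
reaction-phase robot travel = 0.8500·0.2000 = 0.1700 m
robot under decel: 0.8500²/(2·0.8000) = 0.4516 m
person approaches 0.6000·(0.2000+1.0625) = 0.7575 m
residual clearance needed = 0.2500+0.0100+0.0500 = 0.3100 m
S_min ≈ 0.1700+0.4516+0.7575+0.3100  ⇒  S_min = 1081/640 m

S_min = 1081/640 m = 1.6891 m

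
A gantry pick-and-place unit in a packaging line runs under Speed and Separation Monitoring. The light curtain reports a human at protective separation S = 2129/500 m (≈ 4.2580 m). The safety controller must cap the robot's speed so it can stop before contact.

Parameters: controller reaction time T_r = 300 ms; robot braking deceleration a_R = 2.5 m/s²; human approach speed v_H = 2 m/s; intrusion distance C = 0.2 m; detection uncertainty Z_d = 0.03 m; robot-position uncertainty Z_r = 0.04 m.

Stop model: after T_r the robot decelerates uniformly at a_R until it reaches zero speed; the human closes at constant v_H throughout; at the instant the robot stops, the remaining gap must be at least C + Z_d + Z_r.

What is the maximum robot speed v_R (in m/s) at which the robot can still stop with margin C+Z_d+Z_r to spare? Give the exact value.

v_R_max = 11/5 m/s = 2.2000 m/s

at the boundary: (1/5)·v² + (11/10)·v + (-847/250) = 0
  disc = (11/10)² − 4·(1/5)·(-847/250) = 9801/2500 ; √disc = 99/50
  v_R = (−(11/10) + 99/50) / (2·(1/5)) = 11/5 m/s
check:
T_s = v_R/a_R = (11/5)/(5/2) = 0.8800 s
robot in T_r: 2.2000·0.3000 = 0.6600 m
robot under decel: 2.2000²/(2·2.5000) = 0.9680 m
human over T_r+T_s: 2.0000·(0.3000+0.8800) = 2.3600 m
C+Z_d+Z_r = 0.2000+0.0300+0.0400 = 0.2700 m
sum ≈ 0.6600+0.9680+2.3600+0.2700 ≈ 4.2580 m = S ✓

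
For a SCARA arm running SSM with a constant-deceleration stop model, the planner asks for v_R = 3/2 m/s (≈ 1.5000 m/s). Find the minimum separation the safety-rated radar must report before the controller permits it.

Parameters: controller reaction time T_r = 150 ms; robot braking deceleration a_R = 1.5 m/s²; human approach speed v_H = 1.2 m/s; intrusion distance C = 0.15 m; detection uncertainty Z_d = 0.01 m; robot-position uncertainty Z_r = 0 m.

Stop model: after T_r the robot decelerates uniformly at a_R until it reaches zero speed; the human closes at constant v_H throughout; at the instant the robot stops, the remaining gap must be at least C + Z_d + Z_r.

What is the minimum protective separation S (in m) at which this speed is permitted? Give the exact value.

stop time T_s = (3/2)/(3/2) = 1.0000 s
robot covers v_R·T_r = 1.5000·0.1500 = 0.2250 m before braking
braking distance = 1.5000²/(2·1.5000) = 0.7500 m
person approaches 1.2000·(0.1500+1.0000) = 1.3800 m
residual clearance needed = 0.1500+0.0100+0.0000 = 0.1600 m
S_min ≈ 0.2250+0.7500+1.3800+0.1600  ⇒  S_min = 503/200 m

S_min = 503/200 m = 2.5150 m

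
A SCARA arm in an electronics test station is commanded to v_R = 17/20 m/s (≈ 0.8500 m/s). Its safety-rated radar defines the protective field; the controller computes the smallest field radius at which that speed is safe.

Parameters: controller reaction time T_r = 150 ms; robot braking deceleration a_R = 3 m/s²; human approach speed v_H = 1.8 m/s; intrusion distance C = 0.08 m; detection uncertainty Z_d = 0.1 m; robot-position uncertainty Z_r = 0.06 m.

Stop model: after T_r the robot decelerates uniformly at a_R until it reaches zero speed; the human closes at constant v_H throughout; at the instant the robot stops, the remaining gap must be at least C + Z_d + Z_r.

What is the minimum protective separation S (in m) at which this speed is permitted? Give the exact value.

S_min = 3043/2400 m = 1.2679 m

T_s = v_R/a_R = (17/20)/3 = 0.2833 s
reaction-phase robot travel = 0.8500·0.1500 = 0.1275 m
robot covers 0.8500·0.2833 − ½·3.0000·0.2833² = 0.1204 m while stopping
human closes 1.8000·0.4333 = 0.7800 m
residual clearance needed = 0.0800+0.1000+0.0600 = 0.2400 m
S_min ≈ 0.1275+0.1204+0.7800+0.2400  ⇒  S_min = 3043/2400 m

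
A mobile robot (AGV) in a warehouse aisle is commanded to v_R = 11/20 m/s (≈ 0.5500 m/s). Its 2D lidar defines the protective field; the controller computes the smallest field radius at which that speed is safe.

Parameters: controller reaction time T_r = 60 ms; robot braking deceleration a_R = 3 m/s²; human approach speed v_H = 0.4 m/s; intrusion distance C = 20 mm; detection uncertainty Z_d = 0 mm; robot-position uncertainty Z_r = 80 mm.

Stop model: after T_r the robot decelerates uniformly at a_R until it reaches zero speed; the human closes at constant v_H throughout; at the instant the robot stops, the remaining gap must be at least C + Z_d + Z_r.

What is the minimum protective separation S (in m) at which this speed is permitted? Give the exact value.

S_min = 1123/4000 m = 0.2807 m

T_s = v_R/a_R = (11/20)/3 = 0.1833 s
reaction-phase robot travel = 0.5500·0.0600 = 0.0330 m
robot covers 0.5500·0.1833 − ½·3.0000·0.1833² = 0.0504 m while stopping
person approaches 0.4000·(0.0600+0.1833) = 0.0973 m
C+Z_d+Z_r = 0.0200+0.0000+0.0800 = 0.1000 m
S_min ≈ 0.0330+0.0504+0.0973+0.1000  ⇒  S_min = 1123/4000 m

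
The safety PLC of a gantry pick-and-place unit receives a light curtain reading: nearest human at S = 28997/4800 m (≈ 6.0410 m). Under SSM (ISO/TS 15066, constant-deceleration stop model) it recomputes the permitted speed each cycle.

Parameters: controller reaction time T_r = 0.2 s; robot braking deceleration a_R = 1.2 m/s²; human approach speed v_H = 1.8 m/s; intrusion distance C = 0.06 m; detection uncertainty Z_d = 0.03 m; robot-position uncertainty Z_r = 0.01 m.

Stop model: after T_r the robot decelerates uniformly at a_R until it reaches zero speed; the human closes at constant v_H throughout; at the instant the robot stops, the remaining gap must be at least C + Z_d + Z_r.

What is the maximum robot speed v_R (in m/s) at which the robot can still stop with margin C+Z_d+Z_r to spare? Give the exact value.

v_R_max = 43/20 m/s = 2.1500 m/s

quadratic (5/12)·v² + (17/10)·v + (-26789/4800) = 0
  disc = (17/10)² − 4·(5/12)·(-26789/4800) = 175561/14400 ; √disc = 419/120
  v_R = (−(17/10) + 419/120) / (2·(5/12)) = 43/20 m/s
check:
T_s = v_R/a_R = (43/20)/(6/5) = 1.7917 s
reaction-phase robot travel = 2.1500·0.2000 = 0.4300 m
braking distance = 2.1500²/(2·1.2000) = 1.9260 m
person approaches 1.8000·(0.2000+1.7917) = 3.5850 m
C+Z_d+Z_r = 0.0600+0.0300+0.0100 = 0.1000 m
sum ≈ 0.4300+1.9260+3.5850+0.1000 ≈ 6.0410 m = S ✓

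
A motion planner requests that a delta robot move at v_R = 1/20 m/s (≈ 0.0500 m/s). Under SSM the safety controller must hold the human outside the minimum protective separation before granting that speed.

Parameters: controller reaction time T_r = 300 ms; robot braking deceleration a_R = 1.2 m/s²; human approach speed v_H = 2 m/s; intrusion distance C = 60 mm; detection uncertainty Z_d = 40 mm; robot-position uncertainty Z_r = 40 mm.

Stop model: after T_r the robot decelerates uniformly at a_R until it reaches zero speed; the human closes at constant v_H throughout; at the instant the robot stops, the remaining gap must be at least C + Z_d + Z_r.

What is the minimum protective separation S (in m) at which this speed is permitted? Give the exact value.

S_min = 1343/1600 m = 0.8394 m

T_s = v_R/a_R = (1/20)/(6/5) = 0.0417 s
reaction-phase robot travel = 0.0500·0.3000 = 0.0150 m
robot covers 0.0500·0.0417 − ½·1.2000·0.0417² = 0.0010 m while stopping
human closes 2.0000·0.3417 = 0.6833 m
C+Z_d+Z_r = 0.0600+0.0400+0.0400 = 0.1400 m
S_min ≈ 0.0150+0.0010+0.6833+0.1400  ⇒  S_min = 1343/1600 m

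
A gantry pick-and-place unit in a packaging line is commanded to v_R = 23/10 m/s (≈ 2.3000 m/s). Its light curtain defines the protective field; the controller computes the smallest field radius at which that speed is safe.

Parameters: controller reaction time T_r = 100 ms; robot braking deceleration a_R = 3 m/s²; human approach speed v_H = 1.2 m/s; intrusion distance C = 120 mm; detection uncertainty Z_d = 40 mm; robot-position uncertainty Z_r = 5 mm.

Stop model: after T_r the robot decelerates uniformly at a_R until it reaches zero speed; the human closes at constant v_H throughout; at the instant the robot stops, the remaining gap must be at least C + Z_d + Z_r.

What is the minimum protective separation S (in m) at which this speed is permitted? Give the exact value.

stop time T_s = (23/10)/3 = 0.7667 s
reaction-phase robot travel = 2.3000·0.1000 = 0.2300 m
robot covers 2.3000·0.7667 − ½·3.0000·0.7667² = 0.8817 m while stopping
human over T_r+T_s: 1.2000·(0.1000+0.7667) = 1.0400 m
residual clearance needed = 0.1200+0.0400+0.0050 = 0.1650 m
S_min ≈ 0.2300+0.8817+1.0400+0.1650  ⇒  S_min = 139/60 m

S_min = 139/60 m = 2.3167 m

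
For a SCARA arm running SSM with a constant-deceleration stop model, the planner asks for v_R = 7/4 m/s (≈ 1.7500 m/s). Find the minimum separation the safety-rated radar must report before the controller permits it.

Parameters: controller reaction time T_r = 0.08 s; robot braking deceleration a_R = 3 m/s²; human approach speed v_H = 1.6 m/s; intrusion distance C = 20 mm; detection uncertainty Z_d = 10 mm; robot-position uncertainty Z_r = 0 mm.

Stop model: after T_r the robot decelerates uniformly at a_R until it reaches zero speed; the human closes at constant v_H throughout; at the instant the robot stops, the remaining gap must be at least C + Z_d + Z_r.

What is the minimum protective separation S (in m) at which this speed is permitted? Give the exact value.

S_min = 6967/4000 m = 1.7417 m

T_s = v_R/a_R = (7/4)/3 = 0.5833 s
robot covers v_R·T_r = 1.7500·0.0800 = 0.1400 m before braking
robot covers 1.7500·0.5833 − ½·3.0000·0.5833² = 0.5104 m while stopping
human closes 1.6000·0.6633 = 1.0613 m
C+Z_d+Z_r = 0.0200+0.0100+0.0000 = 0.0300 m
S_min ≈ 0.1400+0.5104+1.0613+0.0300  ⇒  S_min = 6967/4000 m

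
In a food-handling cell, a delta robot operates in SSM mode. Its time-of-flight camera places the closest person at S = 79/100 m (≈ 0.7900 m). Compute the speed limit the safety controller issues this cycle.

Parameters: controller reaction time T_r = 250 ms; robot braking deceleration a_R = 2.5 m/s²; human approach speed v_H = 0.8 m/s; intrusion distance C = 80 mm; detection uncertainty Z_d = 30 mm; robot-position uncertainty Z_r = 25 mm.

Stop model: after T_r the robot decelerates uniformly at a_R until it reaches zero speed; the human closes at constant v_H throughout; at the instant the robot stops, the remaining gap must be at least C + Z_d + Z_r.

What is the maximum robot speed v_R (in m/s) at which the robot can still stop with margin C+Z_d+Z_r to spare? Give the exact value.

v_R_max = 13/20 m/s = 0.6500 m/s

at the boundary: (1/5)·v² + (57/100)·v + (-91/200) = 0
  disc = (57/100)² − 4·(1/5)·(-91/200) = 6889/10000 ; √disc = 83/100
  v_R = (−(57/100) + 83/100) / (2·(1/5)) = 13/20 m/s
check:
braking lasts T_s = (13/20)/(5/2) = 0.2600 s
robot in T_r: 0.6500·0.2500 = 0.1625 m
braking distance = 0.6500²/(2·2.5000) = 0.0845 m
person approaches 0.8000·(0.2500+0.2600) = 0.4080 m
C+Z_d+Z_r = 0.0800+0.0300+0.0250 = 0.1350 m
sum ≈ 0.1625+0.0845+0.4080+0.1350 ≈ 0.7900 m = S ✓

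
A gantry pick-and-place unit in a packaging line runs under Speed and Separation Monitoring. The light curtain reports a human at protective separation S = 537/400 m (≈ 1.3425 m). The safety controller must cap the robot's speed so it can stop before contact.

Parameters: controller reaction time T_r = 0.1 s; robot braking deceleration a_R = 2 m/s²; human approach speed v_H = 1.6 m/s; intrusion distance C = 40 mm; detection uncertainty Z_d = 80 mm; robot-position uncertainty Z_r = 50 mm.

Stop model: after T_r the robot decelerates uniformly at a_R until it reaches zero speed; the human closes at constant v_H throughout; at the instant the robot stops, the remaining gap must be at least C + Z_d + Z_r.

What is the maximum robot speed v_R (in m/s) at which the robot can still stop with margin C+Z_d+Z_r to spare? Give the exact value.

at the boundary: (1/4)·v² + (9/10)·v + (-81/80) = 0
  disc = (9/10)² − 4·(1/4)·(-81/80) = 729/400 ; √disc = 27/20
  v_R = (−(9/10) + 27/20) / (2·(1/4)) = 9/10 m/s
check:
T_s = v_R/a_R = (9/10)/2 = 0.4500 s
reaction-phase robot travel = 0.9000·0.1000 = 0.0900 m
robot under decel: 0.9000²/(2·2.0000) = 0.2025 m
human closes 1.6000·0.5500 = 0.8800 m
C+Z_d+Z_r = 0.0400+0.0800+0.0500 = 0.1700 m
sum ≈ 0.0900+0.2025+0.8800+0.1700 ≈ 1.3425 m = S ✓

v_R_max = 9/10 m/s = 0.9000 m/s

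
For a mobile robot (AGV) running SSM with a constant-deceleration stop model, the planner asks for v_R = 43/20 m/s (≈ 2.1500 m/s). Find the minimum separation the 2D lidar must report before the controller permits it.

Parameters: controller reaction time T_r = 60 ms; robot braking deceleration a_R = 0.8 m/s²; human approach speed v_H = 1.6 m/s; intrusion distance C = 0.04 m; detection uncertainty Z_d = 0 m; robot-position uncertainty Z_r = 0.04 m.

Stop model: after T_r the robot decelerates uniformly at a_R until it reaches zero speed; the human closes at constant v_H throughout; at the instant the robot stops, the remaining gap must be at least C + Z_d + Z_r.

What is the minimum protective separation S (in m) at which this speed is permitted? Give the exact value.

S_min = 23981/3200 m = 7.4941 m

stop time T_s = (43/20)/(4/5) = 2.6875 s
robot in T_r: 2.1500·0.0600 = 0.1290 m
robot under decel: 2.1500²/(2·0.8000) = 2.8891 m
person approaches 1.6000·(0.0600+2.6875) = 4.3960 m
residual clearance needed = 0.0400+0.0000+0.0400 = 0.0800 m
S_min ≈ 0.1290+2.8891+4.3960+0.0800  ⇒  S_min = 23981/3200 m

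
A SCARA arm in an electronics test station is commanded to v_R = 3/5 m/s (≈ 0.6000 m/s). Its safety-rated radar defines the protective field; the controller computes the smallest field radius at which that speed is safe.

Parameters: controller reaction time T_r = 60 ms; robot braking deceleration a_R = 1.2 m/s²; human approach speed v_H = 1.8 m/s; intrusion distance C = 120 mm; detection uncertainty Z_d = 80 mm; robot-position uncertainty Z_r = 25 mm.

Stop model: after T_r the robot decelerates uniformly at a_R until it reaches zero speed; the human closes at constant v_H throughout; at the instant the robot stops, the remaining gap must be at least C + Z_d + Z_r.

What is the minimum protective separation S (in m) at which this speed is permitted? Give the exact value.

S_min = 1419/1000 m = 1.4190 m

braking lasts T_s = (3/5)/(6/5) = 0.5000 s
robot covers v_R·T_r = 0.6000·0.0600 = 0.0360 m before braking
robot covers 0.6000·0.5000 − ½·1.2000·0.5000² = 0.1500 m while stopping
person approaches 1.8000·(0.0600+0.5000) = 1.0080 m
C+Z_d+Z_r = 0.1200+0.0800+0.0250 = 0.2250 m
S_min ≈ 0.0360+0.1500+1.0080+0.2250  ⇒  S_min = 1419/1000 m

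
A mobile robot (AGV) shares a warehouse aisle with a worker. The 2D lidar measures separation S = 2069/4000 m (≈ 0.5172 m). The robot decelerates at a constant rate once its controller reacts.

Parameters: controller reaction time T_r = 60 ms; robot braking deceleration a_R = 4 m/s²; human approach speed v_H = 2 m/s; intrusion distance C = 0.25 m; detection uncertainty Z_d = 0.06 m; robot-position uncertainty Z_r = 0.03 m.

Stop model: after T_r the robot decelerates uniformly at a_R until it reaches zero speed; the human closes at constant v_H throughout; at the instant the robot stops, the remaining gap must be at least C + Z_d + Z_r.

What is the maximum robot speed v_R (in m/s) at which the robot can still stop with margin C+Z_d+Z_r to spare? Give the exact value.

at the boundary: (1/8)·v² + (14/25)·v + (-229/4000) = 0
  disc = (14/25)² − 4·(1/8)·(-229/4000) = 13689/40000 ; √disc = 117/200
  v_R = (−(14/25) + 117/200) / (2·(1/8)) = 1/10 m/s
check:
stop time T_s = (1/10)/4 = 0.0250 s
robot in T_r: 0.1000·0.0600 = 0.0060 m
braking distance = 0.1000²/(2·4.0000) = 0.0013 m
person approaches 2.0000·(0.0600+0.0250) = 0.1700 m
margins: 0.2500+0.0600+0.0300 = 0.3400 m
sum ≈ 0.0060+0.0013+0.1700+0.3400 ≈ 0.5172 m = S ✓

v_R_max = 1/10 m/s = 0.1000 m/s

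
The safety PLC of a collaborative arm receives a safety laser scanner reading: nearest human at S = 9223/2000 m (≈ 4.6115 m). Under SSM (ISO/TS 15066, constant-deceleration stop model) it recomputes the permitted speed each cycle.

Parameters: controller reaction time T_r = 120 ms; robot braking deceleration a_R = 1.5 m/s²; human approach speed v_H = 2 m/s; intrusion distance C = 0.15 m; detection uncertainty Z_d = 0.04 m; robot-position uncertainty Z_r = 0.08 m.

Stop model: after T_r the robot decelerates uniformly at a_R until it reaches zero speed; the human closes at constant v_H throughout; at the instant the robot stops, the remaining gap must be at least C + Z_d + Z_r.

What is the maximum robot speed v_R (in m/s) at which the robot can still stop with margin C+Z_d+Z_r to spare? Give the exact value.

v_R_max = 39/20 m/s = 1.9500 m/s

at the boundary: (1/3)·v² + (109/75)·v + (-8203/2000) = 0
  disc = (109/75)² − 4·(1/3)·(-8203/2000) = 170569/22500 ; √disc = 413/150
  v_R = (−(109/75) + 413/150) / (2·(1/3)) = 39/20 m/s
check:
braking lasts T_s = (39/20)/(3/2) = 1.3000 s
reaction-phase robot travel = 1.9500·0.1200 = 0.2340 m
robot under decel: 1.9500²/(2·1.5000) = 1.2675 m
human closes 2.0000·1.4200 = 2.8400 m
C+Z_d+Z_r = 0.1500+0.0400+0.0800 = 0.2700 m
sum ≈ 0.2340+1.2675+2.8400+0.2700 ≈ 4.6115 m = S ✓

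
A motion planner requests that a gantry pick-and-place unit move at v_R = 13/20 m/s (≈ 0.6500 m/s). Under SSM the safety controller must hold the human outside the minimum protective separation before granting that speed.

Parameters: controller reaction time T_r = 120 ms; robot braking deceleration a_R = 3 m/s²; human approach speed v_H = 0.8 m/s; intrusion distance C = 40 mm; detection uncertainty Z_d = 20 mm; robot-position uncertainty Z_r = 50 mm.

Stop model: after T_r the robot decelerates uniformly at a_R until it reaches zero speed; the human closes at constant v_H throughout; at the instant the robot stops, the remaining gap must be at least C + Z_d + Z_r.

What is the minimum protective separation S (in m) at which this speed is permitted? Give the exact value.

T_s = v_R/a_R = (13/20)/3 = 0.2167 s
reaction-phase robot travel = 0.6500·0.1200 = 0.0780 m
braking distance = 0.6500²/(2·3.0000) = 0.0704 m
person approaches 0.8000·(0.1200+0.2167) = 0.2693 m
C+Z_d+Z_r = 0.0400+0.0200+0.0500 = 0.1100 m
S_min ≈ 0.0780+0.0704+0.2693+0.1100  ⇒  S_min = 2111/4000 m

S_min = 2111/4000 m = 0.5278 m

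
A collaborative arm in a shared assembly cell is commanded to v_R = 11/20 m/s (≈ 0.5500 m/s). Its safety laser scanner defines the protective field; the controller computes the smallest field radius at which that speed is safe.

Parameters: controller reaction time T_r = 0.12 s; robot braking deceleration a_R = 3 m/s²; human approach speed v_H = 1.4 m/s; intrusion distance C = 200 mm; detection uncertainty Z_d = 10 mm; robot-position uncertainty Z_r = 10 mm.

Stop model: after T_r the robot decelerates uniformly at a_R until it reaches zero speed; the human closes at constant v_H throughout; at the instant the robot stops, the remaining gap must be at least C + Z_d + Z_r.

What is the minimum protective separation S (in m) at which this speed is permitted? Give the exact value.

S_min = 9133/12000 m = 0.7611 m

braking lasts T_s = (11/20)/3 = 0.1833 s
robot in T_r: 0.5500·0.1200 = 0.0660 m
braking distance = 0.5500²/(2·3.0000) = 0.0504 m
human over T_r+T_s: 1.4000·(0.1200+0.1833) = 0.4247 m
residual clearance needed = 0.2000+0.0100+0.0100 = 0.2200 m
S_min ≈ 0.0660+0.0504+0.4247+0.2200  ⇒  S_min = 9133/12000 m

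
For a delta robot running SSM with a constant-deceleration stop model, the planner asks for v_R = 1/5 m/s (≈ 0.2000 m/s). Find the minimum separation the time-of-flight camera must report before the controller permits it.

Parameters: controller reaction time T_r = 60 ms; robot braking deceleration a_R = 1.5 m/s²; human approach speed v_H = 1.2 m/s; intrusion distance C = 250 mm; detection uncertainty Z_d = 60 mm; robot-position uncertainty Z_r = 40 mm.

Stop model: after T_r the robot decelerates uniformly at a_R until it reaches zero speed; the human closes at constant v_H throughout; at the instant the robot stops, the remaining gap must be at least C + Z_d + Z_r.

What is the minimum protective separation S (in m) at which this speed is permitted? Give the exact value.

stop time T_s = (1/5)/(3/2) = 0.1333 s
robot covers v_R·T_r = 0.2000·0.0600 = 0.0120 m before braking
robot covers 0.2000·0.1333 − ½·1.5000·0.1333² = 0.0133 m while stopping
human over T_r+T_s: 1.2000·(0.0600+0.1333) = 0.2320 m
C+Z_d+Z_r = 0.2500+0.0600+0.0400 = 0.3500 m
S_min ≈ 0.0120+0.0133+0.2320+0.3500  ⇒  S_min = 911/1500 m

S_min = 911/1500 m = 0.6073 m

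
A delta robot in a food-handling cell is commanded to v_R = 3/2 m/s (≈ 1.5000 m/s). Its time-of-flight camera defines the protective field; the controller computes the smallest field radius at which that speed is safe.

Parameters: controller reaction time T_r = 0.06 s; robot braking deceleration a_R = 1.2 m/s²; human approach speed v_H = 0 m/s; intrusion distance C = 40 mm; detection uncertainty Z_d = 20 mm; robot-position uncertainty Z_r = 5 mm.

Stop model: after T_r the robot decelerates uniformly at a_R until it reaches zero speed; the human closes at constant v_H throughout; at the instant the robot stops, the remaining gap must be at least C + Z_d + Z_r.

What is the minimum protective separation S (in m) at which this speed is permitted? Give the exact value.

stop time T_s = (3/2)/(6/5) = 1.2500 s
robot in T_r: 1.5000·0.0600 = 0.0900 m
robot covers 1.5000·1.2500 − ½·1.2000·1.2500² = 0.9375 m while stopping
person approaches 0.0000·(0.0600+1.2500) = 0.0000 m
C+Z_d+Z_r = 0.0400+0.0200+0.0050 = 0.0650 m
S_min ≈ 0.0900+0.9375+0.0000+0.0650  ⇒  S_min = 437/400 m

S_min = 437/400 m = 1.0925 m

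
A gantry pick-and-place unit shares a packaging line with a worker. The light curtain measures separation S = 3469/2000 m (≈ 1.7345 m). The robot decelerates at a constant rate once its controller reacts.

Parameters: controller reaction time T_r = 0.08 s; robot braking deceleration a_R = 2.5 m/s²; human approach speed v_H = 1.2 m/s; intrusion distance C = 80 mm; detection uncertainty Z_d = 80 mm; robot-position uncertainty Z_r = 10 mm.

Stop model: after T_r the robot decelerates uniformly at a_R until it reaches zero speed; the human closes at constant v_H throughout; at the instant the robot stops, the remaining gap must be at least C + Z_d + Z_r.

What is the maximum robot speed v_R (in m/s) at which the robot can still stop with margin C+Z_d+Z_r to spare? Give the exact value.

quadratic (1/5)·v² + (14/25)·v + (-2937/2000) = 0
  disc = (14/25)² − 4·(1/5)·(-2937/2000) = 3721/2500 ; √disc = 61/50
  v_R = (−(14/25) + 61/50) / (2·(1/5)) = 33/20 m/s
check:
stop time T_s = (33/20)/(5/2) = 0.6600 s
robot in T_r: 1.6500·0.0800 = 0.1320 m
robot under decel: 1.6500²/(2·2.5000) = 0.5445 m
human closes 1.2000·0.7400 = 0.8880 m
C+Z_d+Z_r = 0.0800+0.0800+0.0100 = 0.1700 m
sum ≈ 0.1320+0.5445+0.8880+0.1700 ≈ 1.7345 m = S ✓

v_R_max = 33/20 m/s = 1.6500 m/s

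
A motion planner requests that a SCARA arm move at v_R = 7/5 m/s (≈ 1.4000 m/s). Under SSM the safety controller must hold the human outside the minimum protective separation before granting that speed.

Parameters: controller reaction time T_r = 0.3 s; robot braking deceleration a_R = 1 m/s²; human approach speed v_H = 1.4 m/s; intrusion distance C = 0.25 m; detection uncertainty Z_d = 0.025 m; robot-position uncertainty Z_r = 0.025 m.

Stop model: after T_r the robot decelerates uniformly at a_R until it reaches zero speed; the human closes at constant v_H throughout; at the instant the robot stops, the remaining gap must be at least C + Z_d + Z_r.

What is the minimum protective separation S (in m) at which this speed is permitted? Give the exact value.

S_min = 102/25 m = 4.0800 m

stop time T_s = (7/5)/1 = 1.4000 s
robot in T_r: 1.4000·0.3000 = 0.4200 m
braking distance = 1.4000²/(2·1.0000) = 0.9800 m
human closes 1.4000·1.7000 = 2.3800 m
C+Z_d+Z_r = 0.2500+0.0250+0.0250 = 0.3000 m
S_min ≈ 0.4200+0.9800+2.3800+0.3000  ⇒  S_min = 102/25 m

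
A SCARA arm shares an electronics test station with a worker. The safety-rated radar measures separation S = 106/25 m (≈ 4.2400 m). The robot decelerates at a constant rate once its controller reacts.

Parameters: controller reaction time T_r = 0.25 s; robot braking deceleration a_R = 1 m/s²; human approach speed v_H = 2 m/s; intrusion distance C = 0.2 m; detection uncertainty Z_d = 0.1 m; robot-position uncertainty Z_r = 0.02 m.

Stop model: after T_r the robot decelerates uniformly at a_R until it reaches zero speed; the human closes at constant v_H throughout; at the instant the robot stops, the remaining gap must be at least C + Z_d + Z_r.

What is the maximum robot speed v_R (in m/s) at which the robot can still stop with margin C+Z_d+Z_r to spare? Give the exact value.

v_R_max = 6/5 m/s = 1.2000 m/s

collect terms ⇒ (1/2)·v_R² + (9/4)·v_R + (-171/50) = 0
  disc = (9/4)² − 4·(1/2)·(-171/50) = 4761/400 ; √disc = 69/20
  v_R = (−(9/4) + 69/20) / (2·(1/2)) = 6/5 m/s
check:
T_s = v_R/a_R = (6/5)/1 = 1.2000 s
reaction-phase robot travel = 1.2000·0.2500 = 0.3000 m
robot covers 1.2000·1.2000 − ½·1.0000·1.2000² = 0.7200 m while stopping
person approaches 2.0000·(0.2500+1.2000) = 2.9000 m
margins: 0.2000+0.1000+0.0200 = 0.3200 m
sum ≈ 0.3000+0.7200+2.9000+0.3200 ≈ 4.2400 m = S ✓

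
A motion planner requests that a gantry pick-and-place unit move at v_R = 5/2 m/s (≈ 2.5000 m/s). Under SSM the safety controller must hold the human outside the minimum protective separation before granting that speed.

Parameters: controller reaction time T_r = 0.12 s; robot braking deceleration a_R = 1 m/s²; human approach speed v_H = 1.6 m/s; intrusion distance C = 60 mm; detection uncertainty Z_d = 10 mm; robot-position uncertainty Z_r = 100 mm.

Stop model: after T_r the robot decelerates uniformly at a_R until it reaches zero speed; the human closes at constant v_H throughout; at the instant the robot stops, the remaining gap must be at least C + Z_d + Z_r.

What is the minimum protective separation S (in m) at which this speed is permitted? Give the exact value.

stop time T_s = (5/2)/1 = 2.5000 s
robot covers v_R·T_r = 2.5000·0.1200 = 0.3000 m before braking
robot under decel: 2.5000²/(2·1.0000) = 3.1250 m
human over T_r+T_s: 1.6000·(0.1200+2.5000) = 4.1920 m
residual clearance needed = 0.0600+0.0100+0.1000 = 0.1700 m
S_min ≈ 0.3000+3.1250+4.1920+0.1700  ⇒  S_min = 7787/1000 m

S_min = 7787/1000 m = 7.7870 m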